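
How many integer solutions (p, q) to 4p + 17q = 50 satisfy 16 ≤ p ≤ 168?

gcd(17, 4) = 1  (17 = 4·4 + 1, 4 = 4·1).
Back-substituting, 4·(-4) + 17·(1) = 1.
Scale by 50: particular solution (-200, 50); reduce p mod 17: (4, 2).
General solution: p = 4 + 17t, q = 2 - 4t for integer t.
16 ≤ 4 + 17t ≤ 168 gives t ∈ [1, 9], which is 9 values.

9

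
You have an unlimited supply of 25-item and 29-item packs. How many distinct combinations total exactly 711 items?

Need nonnegative integers with 25j + 29k = 711.
gcd(25, 29) = 1, and 25·(7) + 29·(-6) = 1.
So (j₀, k₀) = (4977, -4266); general j = 4977 + 29t, k = -4266 - 25t.
j ≥ 0 ⇒ t ≥ -171; k ≥ 0 ⇒ t ≤ -171. That's 1 value of t.

1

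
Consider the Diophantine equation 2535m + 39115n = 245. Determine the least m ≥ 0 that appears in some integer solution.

gcd(39115, 2535) = 5  (39115 = 15*2535 + 1090, 2535 = 2*1090 + 355, 1090 = 3*355 + 25, 355 = 14*25 + 5, 25 = 5*5).
5 divides 245, so solutions exist.
Back-substituting, 2535*(1543) + 39115*(-100) = 5.
Scale by 245/5 = 49: (m₀, n₀) = (75607, -4900).
General solution: m = 75607 + 7823t, n = -4900 - 507t for integer t.
m ≥ 0: smallest is 75607 mod 7823 = 5200 (at t = -9), with n = -337.

5200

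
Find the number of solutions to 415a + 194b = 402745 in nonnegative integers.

gcd(415, 194) = 1  (415 = 2*194 + 27, 194 = 7*27 + 5, 27 = 5*5 + 2, 5 = 2*2 + 1, 2 = 2*1).
Back-substituting, 415*(-79) + 194*(169) = 1.
Scale by 402745: one solution is (-31816855, 68063905). Reduce a mod 194: (115, 1830).
General: a = 115 + 194t, b = 1830 - 415t.
a ≥ 0 ⇒ t ≥ 0; b ≥ 0 ⇒ t ≤ 4. So t ∈ [0, 4]: 5 solutions.

5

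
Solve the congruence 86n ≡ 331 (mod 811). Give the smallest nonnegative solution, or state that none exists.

gcd(811, 86) = 1  (811 = 9·86 + 37, 86 = 2·37 + 12, 37 = 3·12 + 1, 12 = 12·1).
1 divides 331, so solutions exist.
Back-substituting, 86·(-66) + 811·(7) = 1.
So 86·(-66) ≡ 1 (mod 811); multiply by 331: n ≡ -21846 (mod 811).
Smallest nonnegative: n = -21846 mod 811 = 51.

51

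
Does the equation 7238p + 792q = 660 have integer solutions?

yes

gcd(7238, 792) = 22  (7238 = 9*792 + 110, 792 = 7*110 + 22, 110 = 5*22).
22 divides 660, so integer solutions exist.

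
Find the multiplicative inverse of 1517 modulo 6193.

gcd(6193, 1517):
  6193 = 4×1517 + 125
  1517 = 12×125 + 17
  125 = 7×17 + 6
  17 = 2×6 + 5
  6 = 1×5 + 1
  5 = 5×1
so gcd(6193, 1517) = 1.
Back-substitute for Bézout coefficients:
  1 = 6 - 1×5
  ... = 1517×(-1090) + 6193×(267)
So 1517×-1090 ≡ 1 (mod 6193), and -1090 mod 6193 = 5103.

5103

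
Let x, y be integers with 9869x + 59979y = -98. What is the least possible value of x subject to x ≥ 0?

gcd(59979, 9869):
  59979 = 6×9869 + 765
  9869 = 12×765 + 689
  765 = 1×689 + 76
  689 = 9×76 + 5
  76 = 15×5 + 1
  5 = 5×1
so gcd(59979, 9869) = 1.
1 divides -98, so solutions exist.
Back-substitute for Bézout coefficients:
  1 = 76 - 15×5
  ... = 9869×(-11839) + 59979×(1948)
Scale by -98/1 = -98: (x₀, y₀) = (1160222, -190904).
General solution: x = 1160222 + 59979t, y = -190904 - 9869t for integer t.
x ≥ 0: smallest is 1160222 mod 59979 = 20621 (at t = -19), with y = -3393.

20621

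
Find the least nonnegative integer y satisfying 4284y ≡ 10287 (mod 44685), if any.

138

gcd(44685, 4284) = 9  (44685 = 10·4284 + 1845, 4284 = 2·1845 + 594, 1845 = 3·594 + 63, 594 = 9·63 + 27, 63 = 2·27 + 9, 27 = 3·9).
9 divides 10287, so solutions exist.
Back-substituting, 4284·(-1429) + 44685·(137) = 9.
So 4284·(-1429) ≡ 9 (mod 44685); multiply by 1143: y ≡ -1633347 (mod 4965).
Smallest nonnegative: y = -1633347 mod 4965 = 138.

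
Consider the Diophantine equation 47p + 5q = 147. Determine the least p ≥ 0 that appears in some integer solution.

gcd(47, 5) = 1  (47 = 9·5 + 2, 5 = 2·2 + 1, 2 = 2·1).
1 divides 147, so solutions exist.
Back-substituting, 47·(-2) + 5·(19) = 1.
Scale by 147/1 = 147: (p₀, q₀) = (-294, 2793).
General solution: p = -294 + 5t, q = 2793 - 47t for integer t.
p ≥ 0: smallest is -294 mod 5 = 1 (at t = 59), with q = 20.

1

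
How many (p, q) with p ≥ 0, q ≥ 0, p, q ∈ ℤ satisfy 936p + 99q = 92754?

9

gcd(936, 99) = 9.
By Bézout, 936·(-2) + 99·(19) = 9.
One solution: (2, 918).
General: p = 2 + 11t, q = 918 - 104t.
p ≥ 0 ⇒ t ≥ 0; q ≥ 0 ⇒ t ≤ 8. So t ∈ [0, 8]: 9 solutions.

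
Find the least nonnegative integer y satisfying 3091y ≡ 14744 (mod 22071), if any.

gcd(22071, 3091):
  22071 = 7×3091 + 434
  3091 = 7×434 + 53
  434 = 8×53 + 10
  53 = 5×10 + 3
  10 = 3×3 + 1
  3 = 3×1
so gcd(22071, 3091) = 1.
1 divides 14744, so solutions exist.
Back-substitute for Bézout coefficients:
  1 = 10 - 3×3
  ... = 3091×(-6662) + 22071×(933)
So 3091×(-6662) ≡ 1 (mod 22071); multiply by 14744: y ≡ -98224528 (mod 22071).
Smallest nonnegative: y = -98224528 mod 22071 = 13493.

13493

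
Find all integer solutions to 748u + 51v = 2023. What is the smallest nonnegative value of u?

1

gcd(748, 51):
  748 = 14·51 + 34
  51 = 1·34 + 17
  34 = 2·17
so gcd(748, 51) = 17.
17 divides 2023, so solutions exist.
Back-substitute for Bézout coefficients:
  17 = 51 - 1·34
  ... = 748·(-1) + 51·(15)
Scale by 2023/17 = 119: (u₀, v₀) = (-119, 1785).
General solution: u = -119 + 3t, v = 1785 - 44t for integer t.
u ≥ 0: smallest is -119 mod 3 = 1 (at t = 40), with v = 25.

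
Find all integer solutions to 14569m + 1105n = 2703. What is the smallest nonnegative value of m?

62

gcd(14569, 1105) = 17.
17 divides 2703, so solutions exist.
By Bézout, 14569×(-27) + 1105×(356) = 17.
Scale by 2703/17 = 159: (m₀, n₀) = (-4293, 56604).
General solution: m = -4293 + 65t, n = 56604 - 857t for integer t.
m ≥ 0: smallest is -4293 mod 65 = 62 (at t = 67), with n = -815.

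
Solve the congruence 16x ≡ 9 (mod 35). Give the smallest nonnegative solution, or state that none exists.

29

gcd(35, 16):
  35 = 2·16 + 3
  16 = 5·3 + 1
  3 = 3·1
so gcd(35, 16) = 1.
1 divides 9, so solutions exist.
Back-substitute for Bézout coefficients:
  1 = 16 - 5·3
  ... = 16·(11) + 35·(-5)
So 16·(11) ≡ 1 (mod 35); multiply by 9: x ≡ 99 (mod 35).
Smallest nonnegative: x = 99 mod 35 = 29.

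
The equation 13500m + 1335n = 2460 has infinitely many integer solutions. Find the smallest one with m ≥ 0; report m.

gcd(13500, 1335) = 15  (13500 = 10·1335 + 150, 1335 = 8·150 + 135, 150 = 1·135 + 15, 135 = 9·15).
15 divides 2460, so solutions exist.
Back-substituting, 13500·(9) + 1335·(-91) = 15.
Scale by 2460/15 = 164: (m₀, n₀) = (1476, -14924).
General solution: m = 1476 + 89t, n = -14924 - 900t for integer t.
m ≥ 0: smallest is 1476 mod 89 = 52 (at t = -16), with n = -524.

52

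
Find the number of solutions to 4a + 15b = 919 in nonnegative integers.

gcd(15, 4):
  15 = 3*4 + 3
  4 = 1*3 + 1
  3 = 3*1
so gcd(15, 4) = 1.
Back-substitute for Bézout coefficients:
  1 = 4 - 1*3
  ... = 4*(4) + 15*(-1)
Scale by 919: one solution is (3676, -919). Reduce a mod 15: (1, 61).
General: a = 1 + 15t, b = 61 - 4t.
a ≥ 0 ⇒ t ≥ 0; b ≥ 0 ⇒ t ≤ 15. So t ∈ [0, 15]: 16 solutions.

16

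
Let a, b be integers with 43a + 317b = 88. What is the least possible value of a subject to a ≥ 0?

gcd(317, 43):
  317 = 7·43 + 16
  43 = 2·16 + 11
  16 = 1·11 + 5
  11 = 2·5 + 1
  5 = 5·1
so gcd(317, 43) = 1.
1 divides 88, so solutions exist.
Back-substitute for Bézout coefficients:
  1 = 11 - 2·5
  ... = 43·(59) + 317·(-8)
Scale by 88/1 = 88: (a₀, b₀) = (5192, -704).
General solution: a = 5192 + 317t, b = -704 - 43t for integer t.
a ≥ 0: smallest is 5192 mod 317 = 120 (at t = -16), with b = -16.

120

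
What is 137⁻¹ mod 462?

gcd(462, 137) = 1.
By Bézout, 137×(-145) + 462×(43) = 1.
So 137×-145 ≡ 1 (mod 462), and -145 mod 462 = 317.

317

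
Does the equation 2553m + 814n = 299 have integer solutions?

no

gcd(2553, 814) = 37.
37 does not divide 299 (remainder 3), so no integer solutions.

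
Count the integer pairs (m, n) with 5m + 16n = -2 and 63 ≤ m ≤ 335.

17

gcd(16, 5) = 1  (16 = 3·5 + 1, 5 = 5·1).
Back-substituting, 5·(-3) + 16·(1) = 1.
Scale by -2: particular solution (6, -2); reduce m mod 16: (6, -2).
General solution: m = 6 + 16t, n = -2 - 5t for integer t.
63 ≤ 6 + 16t ≤ 335 gives t ∈ [4, 20], which is 17 values.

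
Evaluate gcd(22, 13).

gcd(22, 13) = 1  (22 = 1×13 + 9, 13 = 1×9 + 4, 9 = 2×4 + 1, 4 = 4×1).

1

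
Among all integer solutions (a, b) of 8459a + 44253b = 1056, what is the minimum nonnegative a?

1941

gcd(44253, 8459) = 11  (44253 = 5*8459 + 1958, 8459 = 4*1958 + 627, 1958 = 3*627 + 77, 627 = 8*77 + 11, 77 = 7*11).
11 divides 1056, so solutions exist.
Back-substituting, 8459*(565) + 44253*(-108) = 11.
Scale by 1056/11 = 96: (a₀, b₀) = (54240, -10368).
General solution: a = 54240 + 4023t, b = -10368 - 769t for integer t.
a ≥ 0: smallest is 54240 mod 4023 = 1941 (at t = -13), with b = -371.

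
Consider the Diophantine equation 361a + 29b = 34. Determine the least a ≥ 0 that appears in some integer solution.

16

gcd(361, 29) = 1  (361 = 12*29 + 13, 29 = 2*13 + 3, 13 = 4*3 + 1, 3 = 3*1).
1 divides 34, so solutions exist.
Back-substituting, 361*(9) + 29*(-112) = 1.
Scale by 34/1 = 34: (a₀, b₀) = (306, -3808).
General solution: a = 306 + 29t, b = -3808 - 361t for integer t.
a ≥ 0: smallest is 306 mod 29 = 16 (at t = -10), with b = -198.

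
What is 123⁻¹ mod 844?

199

gcd(844, 123):
  844 = 6*123 + 106
  123 = 1*106 + 17
  106 = 6*17 + 4
  17 = 4*4 + 1
  4 = 4*1
so gcd(844, 123) = 1.
Back-substitute for Bézout coefficients:
  1 = 17 - 4*4
  ... = 123*(199) + 844*(-29)
So 123*199 ≡ 1 (mod 844), and 199 mod 844 = 199.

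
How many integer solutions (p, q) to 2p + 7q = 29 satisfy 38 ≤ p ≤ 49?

gcd(7, 2):
  7 = 3×2 + 1
  2 = 2×1
so gcd(7, 2) = 1.
Back-substitute for Bézout coefficients:
  1 = 7 - 3×2
  ... = 2×(-3) + 7×(1)
Scale by 29: particular solution (-87, 29); reduce p mod 7: (4, 3).
General solution: p = 4 + 7t, q = 3 - 2t for integer t.
38 ≤ 4 + 7t ≤ 49 gives t ∈ [5, 6], which is 2 values.

2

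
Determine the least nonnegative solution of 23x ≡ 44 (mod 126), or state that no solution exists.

gcd(126, 23):
  126 = 5·23 + 11
  23 = 2·11 + 1
  11 = 11·1
so gcd(126, 23) = 1.
1 divides 44, so solutions exist.
Back-substitute for Bézout coefficients:
  1 = 23 - 2·11
  ... = 23·(11) + 126·(-2)
So 23·(11) ≡ 1 (mod 126); multiply by 44: x ≡ 484 (mod 126).
Smallest nonnegative: x = 484 mod 126 = 106.

106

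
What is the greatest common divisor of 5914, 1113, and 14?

gcd(5914, 1113) = 1  (5914 = 5·1113 + 349, 1113 = 3·349 + 66, 349 = 5·66 + 19, 66 = 3·19 + 9, 19 = 2·9 + 1, 9 = 9·1).
gcd(1, 14) = 1.

1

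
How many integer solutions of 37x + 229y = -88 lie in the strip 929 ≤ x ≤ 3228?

gcd(229, 37) = 1  (229 = 6·37 + 7, 37 = 5·7 + 2, 7 = 3·2 + 1, 2 = 2·1).
Back-substituting, 37·(-99) + 229·(16) = 1.
Scale by -88: particular solution (8712, -1408); reduce x mod 229: (10, -2).
General solution: x = 10 + 229t, y = -2 - 37t for integer t.
929 ≤ 10 + 229t ≤ 3228 gives t ∈ [5, 14], which is 10 values.

10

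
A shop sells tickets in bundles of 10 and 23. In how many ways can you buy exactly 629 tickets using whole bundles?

Need nonnegative integers with 10j + 23k = 629.
gcd(10, 23) = 1, and 10·(7) + 23·(-3) = 1.
So (j₀, k₀) = (4403, -1887); general j = 4403 + 23t, k = -1887 - 10t.
j ≥ 0 ⇒ t ≥ -191; k ≥ 0 ⇒ t ≤ -189. That's 3 values of t.

3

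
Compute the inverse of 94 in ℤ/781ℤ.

673

gcd(781, 94) = 1  (781 = 8×94 + 29, 94 = 3×29 + 7, 29 = 4×7 + 1, 7 = 7×1).
Back-substituting, 94×(-108) + 781×(13) = 1.
So 94×-108 ≡ 1 (mod 781), and -108 mod 781 = 673.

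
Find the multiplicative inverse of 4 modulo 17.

13

gcd(17, 4):
  17 = 4×4 + 1
  4 = 4×1
so gcd(17, 4) = 1.
Back-substitute for Bézout coefficients:
  1 = 17 - 4×4
  ... = 4×(-4) + 17×(1)
So 4×-4 ≡ 1 (mod 17), and -4 mod 17 = 13.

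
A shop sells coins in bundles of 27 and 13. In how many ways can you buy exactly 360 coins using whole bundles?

Need nonnegative integers with 27j + 13k = 360.
gcd(27, 13) = 1, and 27·(1) + 13·(-2) = 1.
So (j₀, k₀) = (360, -720); general j = 360 + 13t, k = -720 - 27t.
j ≥ 0 ⇒ t ≥ -27; k ≥ 0 ⇒ t ≤ -27. That's 1 value of t.

1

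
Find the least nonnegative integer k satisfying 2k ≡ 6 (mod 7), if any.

3

gcd(7, 2) = 1.
1 divides 6, so solutions exist.
By Bézout, 2·(-3) + 7·(1) = 1.
So 2·(-3) ≡ 1 (mod 7); multiply by 6: k ≡ -18 (mod 7).
Smallest nonnegative: k = -18 mod 7 = 3.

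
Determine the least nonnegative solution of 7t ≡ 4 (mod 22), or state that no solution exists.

10

gcd(22, 7):
  22 = 3*7 + 1
  7 = 7*1
so gcd(22, 7) = 1.
1 divides 4, so solutions exist.
Back-substitute for Bézout coefficients:
  1 = 22 - 3*7
  ... = 7*(-3) + 22*(1)
So 7*(-3) ≡ 1 (mod 22); multiply by 4: t ≡ -12 (mod 22).
Smallest nonnegative: t = -12 mod 22 = 10.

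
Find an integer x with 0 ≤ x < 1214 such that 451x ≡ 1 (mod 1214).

gcd(1214, 451) = 1.
By Bézout, 451*(-393) + 1214*(146) = 1.
So 451*-393 ≡ 1 (mod 1214), and -393 mod 1214 = 821.

821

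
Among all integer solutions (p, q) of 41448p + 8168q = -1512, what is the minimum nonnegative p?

817

gcd(41448, 8168):
  41448 = 5×8168 + 608
  8168 = 13×608 + 264
  608 = 2×264 + 80
  264 = 3×80 + 24
  80 = 3×24 + 8
  24 = 3×8
so gcd(41448, 8168) = 8.
8 divides -1512, so solutions exist.
Back-substitute for Bézout coefficients:
  8 = 80 - 3×24
  ... = 41448×(309) + 8168×(-1568)
Scale by -1512/8 = -189: (p₀, q₀) = (-58401, 296352).
General solution: p = -58401 + 1021t, q = 296352 - 5181t for integer t.
p ≥ 0: smallest is -58401 mod 1021 = 817 (at t = 58), with q = -4146.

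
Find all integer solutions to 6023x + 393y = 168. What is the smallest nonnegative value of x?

75

gcd(6023, 393):
  6023 = 15×393 + 128
  393 = 3×128 + 9
  128 = 14×9 + 2
  9 = 4×2 + 1
  2 = 2×1
so gcd(6023, 393) = 1.
1 divides 168, so solutions exist.
Back-substitute for Bézout coefficients:
  1 = 9 - 4×2
  ... = 6023×(-175) + 393×(2682)
Scale by 168/1 = 168: (x₀, y₀) = (-29400, 450576).
General solution: x = -29400 + 393t, y = 450576 - 6023t for integer t.
x ≥ 0: smallest is -29400 mod 393 = 75 (at t = 75), with y = -1149.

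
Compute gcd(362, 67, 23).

1

gcd(362, 67) = 1.
gcd(1, 23) = 1.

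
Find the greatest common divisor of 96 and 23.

1

gcd(96, 23) = 1  (96 = 4·23 + 4, 23 = 5·4 + 3, 4 = 1·3 + 1, 3 = 3·1).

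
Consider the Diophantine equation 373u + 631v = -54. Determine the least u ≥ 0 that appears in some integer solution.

235

gcd(631, 373):
  631 = 1*373 + 258
  373 = 1*258 + 115
  258 = 2*115 + 28
  115 = 4*28 + 3
  28 = 9*3 + 1
  3 = 3*1
so gcd(631, 373) = 1.
1 divides -54, so solutions exist.
Back-substitute for Bézout coefficients:
  1 = 28 - 9*3
  ... = 373*(-203) + 631*(120)
Scale by -54/1 = -54: (u₀, v₀) = (10962, -6480).
General solution: u = 10962 + 631t, v = -6480 - 373t for integer t.
u ≥ 0: smallest is 10962 mod 631 = 235 (at t = -17), with v = -139.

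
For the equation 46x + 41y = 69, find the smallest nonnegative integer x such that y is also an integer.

22

gcd(46, 41) = 1  (46 = 1*41 + 5, 41 = 8*5 + 1, 5 = 5*1).
1 divides 69, so solutions exist.
Back-substituting, 46*(-8) + 41*(9) = 1.
Scale by 69/1 = 69: (x₀, y₀) = (-552, 621).
General solution: x = -552 + 41t, y = 621 - 46t for integer t.
x ≥ 0: smallest is -552 mod 41 = 22 (at t = 14), with y = -23.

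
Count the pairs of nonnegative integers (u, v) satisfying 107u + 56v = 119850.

gcd(107, 56) = 1.
By Bézout, 107×(11) + 56×(-21) = 1.
One solution: (54, 2037).
General: u = 54 + 56t, v = 2037 - 107t.
u ≥ 0 ⇒ t ≥ 0; v ≥ 0 ⇒ t ≤ 19. So t ∈ [0, 19]: 20 solutions.

20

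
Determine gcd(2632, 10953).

1

gcd(10953, 2632):
  10953 = 4·2632 + 425
  2632 = 6·425 + 82
  425 = 5·82 + 15
  82 = 5·15 + 7
  15 = 2·7 + 1
  7 = 7·1
so gcd(10953, 2632) = 1.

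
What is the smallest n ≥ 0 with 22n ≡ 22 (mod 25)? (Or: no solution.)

gcd(25, 22) = 1  (25 = 1*22 + 3, 22 = 7*3 + 1, 3 = 3*1).
1 divides 22, so solutions exist.
Back-substituting, 22*(8) + 25*(-7) = 1.
So 22*(8) ≡ 1 (mod 25); multiply by 22: n ≡ 176 (mod 25).
Smallest nonnegative: n = 176 mod 25 = 1.

1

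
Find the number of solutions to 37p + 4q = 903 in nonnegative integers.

6

gcd(37, 4):
  37 = 9*4 + 1
  4 = 4*1
so gcd(37, 4) = 1.
Back-substitute for Bézout coefficients:
  1 = 37 - 9*4
  ... = 37*(1) + 4*(-9)
Scale by 903: one solution is (903, -8127). Reduce p mod 4: (3, 198).
General: p = 3 + 4t, q = 198 - 37t.
p ≥ 0 ⇒ t ≥ 0; q ≥ 0 ⇒ t ≤ 5. So t ∈ [0, 5]: 6 solutions.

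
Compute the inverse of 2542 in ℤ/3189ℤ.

gcd(3189, 2542):
  3189 = 1×2542 + 647
  2542 = 3×647 + 601
  647 = 1×601 + 46
  601 = 13×46 + 3
  46 = 15×3 + 1
  3 = 3×1
so gcd(3189, 2542) = 1.
Back-substitute for Bézout coefficients:
  1 = 46 - 15×3
  ... = 2542×(-1040) + 3189×(829)
So 2542×-1040 ≡ 1 (mod 3189), and -1040 mod 3189 = 2149.

2149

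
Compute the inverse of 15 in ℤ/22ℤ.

gcd(22, 15) = 1.
By Bézout, 15×(3) + 22×(-2) = 1.
So 15×3 ≡ 1 (mod 22), and 3 mod 22 = 3.

3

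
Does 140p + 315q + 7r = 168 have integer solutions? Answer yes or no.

yes

gcd(315, 140) = 35.
gcd(35, 7) = 7.
7 divides 168, so integer solutions exist.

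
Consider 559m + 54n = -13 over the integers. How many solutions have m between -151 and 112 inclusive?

gcd(559, 54) = 1.
By Bézout, 559×(-17) + 54×(176) = 1.
Particular solution: (5, -52).
General solution: m = 5 + 54t, n = -52 - 559t for integer t.
-151 ≤ 5 + 54t ≤ 112 gives t ∈ [-2, 1], which is 4 values.

4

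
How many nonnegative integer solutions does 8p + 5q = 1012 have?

25

gcd(8, 5) = 1.
By Bézout, 8*(2) + 5*(-3) = 1.
One solution: (4, 196).
General: p = 4 + 5t, q = 196 - 8t.
p ≥ 0 ⇒ t ≥ 0; q ≥ 0 ⇒ t ≤ 24. So t ∈ [0, 24]: 25 solutions.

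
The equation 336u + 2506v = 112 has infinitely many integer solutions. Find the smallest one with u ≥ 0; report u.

60

gcd(2506, 336):
  2506 = 7*336 + 154
  336 = 2*154 + 28
  154 = 5*28 + 14
  28 = 2*14
so gcd(2506, 336) = 14.
14 divides 112, so solutions exist.
Back-substitute for Bézout coefficients:
  14 = 154 - 5*28
  ... = 336*(-82) + 2506*(11)
Scale by 112/14 = 8: (u₀, v₀) = (-656, 88).
General solution: u = -656 + 179t, v = 88 - 24t for integer t.
u ≥ 0: smallest is -656 mod 179 = 60 (at t = 4), with v = -8.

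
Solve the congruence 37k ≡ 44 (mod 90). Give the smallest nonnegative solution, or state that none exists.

gcd(90, 37):
  90 = 2×37 + 16
  37 = 2×16 + 5
  16 = 3×5 + 1
  5 = 5×1
so gcd(90, 37) = 1.
1 divides 44, so solutions exist.
Back-substitute for Bézout coefficients:
  1 = 16 - 3×5
  ... = 37×(-17) + 90×(7)
So 37×(-17) ≡ 1 (mod 90); multiply by 44: k ≡ -748 (mod 90).
Smallest nonnegative: k = -748 mod 90 = 62.

62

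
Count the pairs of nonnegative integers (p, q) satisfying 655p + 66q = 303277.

7

gcd(655, 66):
  655 = 9*66 + 61
  66 = 1*61 + 5
  61 = 12*5 + 1
  5 = 5*1
so gcd(655, 66) = 1.
Back-substitute for Bézout coefficients:
  1 = 61 - 12*5
  ... = 655*(13) + 66*(-129)
Scale by 303277: one solution is (3942601, -39122733). Reduce p mod 66: (25, 4347).
General: p = 25 + 66t, q = 4347 - 655t.
p ≥ 0 ⇒ t ≥ 0; q ≥ 0 ⇒ t ≤ 6. So t ∈ [0, 6]: 7 solutions.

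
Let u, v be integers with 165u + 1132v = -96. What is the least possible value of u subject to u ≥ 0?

gcd(1132, 165) = 1.
1 divides -96, so solutions exist.
By Bézout, 165·(-295) + 1132·(43) = 1.
Scale by -96/1 = -96: (u₀, v₀) = (28320, -4128).
General solution: u = 28320 + 1132t, v = -4128 - 165t for integer t.
u ≥ 0: smallest is 28320 mod 1132 = 20 (at t = -25), with v = -3.

20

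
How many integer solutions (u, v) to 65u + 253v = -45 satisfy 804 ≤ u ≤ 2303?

6

gcd(253, 65) = 1.
By Bézout, 65×(109) + 253×(-28) = 1.
Particular solution: (155, -40).
General solution: u = 155 + 253t, v = -40 - 65t for integer t.
804 ≤ 155 + 253t ≤ 2303 gives t ∈ [3, 8], which is 6 values.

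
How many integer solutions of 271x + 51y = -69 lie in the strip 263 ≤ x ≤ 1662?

28

gcd(271, 51) = 1.
By Bézout, 271·(16) + 51·(-85) = 1.
Particular solution: (18, -97).
General solution: x = 18 + 51t, y = -97 - 271t for integer t.
263 ≤ 18 + 51t ≤ 1662 gives t ∈ [5, 32], which is 28 values.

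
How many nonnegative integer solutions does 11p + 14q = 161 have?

gcd(14, 11) = 1  (14 = 1·11 + 3, 11 = 3·3 + 2, 3 = 1·2 + 1, 2 = 2·1).
Back-substituting, 11·(-5) + 14·(4) = 1.
Scale by 161: one solution is (-805, 644). Reduce p mod 14: (7, 6).
General: p = 7 + 14t, q = 6 - 11t.
p ≥ 0 ⇒ t ≥ 0; q ≥ 0 ⇒ t ≤ 0. So t ∈ [0, 0]: 1 solution.

1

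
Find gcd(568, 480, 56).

gcd(568, 480) = 8.
gcd(8, 56) = 8.

8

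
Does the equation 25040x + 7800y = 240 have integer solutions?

gcd(25040, 7800) = 40  (25040 = 3·7800 + 1640, 7800 = 4·1640 + 1240, 1640 = 1·1240 + 400, 1240 = 3·400 + 40, 400 = 10·40).
40 divides 240, so integer solutions exist.

yes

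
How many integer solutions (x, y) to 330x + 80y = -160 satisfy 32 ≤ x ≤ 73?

gcd(330, 80) = 10.
By Bézout, 330·(1) + 80·(-4) = 10.
Particular solution: (0, -2).
General solution: x = 0 + 8t, y = -2 - 33t for integer t.
32 ≤ 0 + 8t ≤ 73 gives t ∈ [4, 9], which is 6 values.

6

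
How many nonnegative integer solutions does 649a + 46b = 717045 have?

24

gcd(649, 46) = 1.
By Bézout, 649·(-9) + 46·(127) = 1.
One solution: (27, 15207).
General: a = 27 + 46t, b = 15207 - 649t.
a ≥ 0 ⇒ t ≥ 0; b ≥ 0 ⇒ t ≤ 23. So t ∈ [0, 23]: 24 solutions.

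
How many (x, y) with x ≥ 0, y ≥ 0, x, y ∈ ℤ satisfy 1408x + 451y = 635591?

gcd(1408, 451) = 11  (1408 = 3*451 + 55, 451 = 8*55 + 11, 55 = 5*11).
Back-substituting, 1408*(-8) + 451*(25) = 11.
Scale by 57781: one solution is (-462248, 1444525). Reduce x mod 41: (27, 1325).
General: x = 27 + 41t, y = 1325 - 128t.
x ≥ 0 ⇒ t ≥ 0; y ≥ 0 ⇒ t ≤ 10. So t ∈ [0, 10]: 11 solutions.

11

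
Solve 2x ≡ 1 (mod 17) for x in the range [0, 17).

gcd(17, 2) = 1  (17 = 8*2 + 1, 2 = 2*1).
Back-substituting, 2*(-8) + 17*(1) = 1.
So 2*-8 ≡ 1 (mod 17), and -8 mod 17 = 9.

9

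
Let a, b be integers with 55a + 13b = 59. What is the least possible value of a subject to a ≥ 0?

11

gcd(55, 13) = 1  (55 = 4×13 + 3, 13 = 4×3 + 1, 3 = 3×1).
1 divides 59, so solutions exist.
Back-substituting, 55×(-4) + 13×(17) = 1.
Scale by 59/1 = 59: (a₀, b₀) = (-236, 1003).
General solution: a = -236 + 13t, b = 1003 - 55t for integer t.
a ≥ 0: smallest is -236 mod 13 = 11 (at t = 19), with b = -42.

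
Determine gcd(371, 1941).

gcd(1941, 371):
  1941 = 5×371 + 86
  371 = 4×86 + 27
  86 = 3×27 + 5
  27 = 5×5 + 2
  5 = 2×2 + 1
  2 = 2×1
so gcd(1941, 371) = 1.

1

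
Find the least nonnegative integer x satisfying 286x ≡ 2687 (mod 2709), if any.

1667

gcd(2709, 286):
  2709 = 9*286 + 135
  286 = 2*135 + 16
  135 = 8*16 + 7
  16 = 2*7 + 2
  7 = 3*2 + 1
  2 = 2*1
so gcd(2709, 286) = 1.
1 divides 2687, so solutions exist.
Back-substitute for Bézout coefficients:
  1 = 7 - 3*2
  ... = 286*(-1184) + 2709*(125)
So 286*(-1184) ≡ 1 (mod 2709); multiply by 2687: x ≡ -3181408 (mod 2709).
Smallest nonnegative: x = -3181408 mod 2709 = 1667.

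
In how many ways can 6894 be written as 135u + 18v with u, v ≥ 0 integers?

gcd(135, 18):
  135 = 7×18 + 9
  18 = 2×9
so gcd(135, 18) = 9.
Back-substitute for Bézout coefficients:
  9 = 135 - 7×18
  ... = 135×(1) + 18×(-7)
Scale by 766: one solution is (766, -5362). Reduce u mod 2: (0, 383).
General: u = 0 + 2t, v = 383 - 15t.
u ≥ 0 ⇒ t ≥ 0; v ≥ 0 ⇒ t ≤ 25. So t ∈ [0, 25]: 26 solutions.

26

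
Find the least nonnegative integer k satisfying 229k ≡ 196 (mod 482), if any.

gcd(482, 229) = 1.
1 divides 196, so solutions exist.
By Bézout, 229·(-221) + 482·(105) = 1.
So 229·(-221) ≡ 1 (mod 482); multiply by 196: k ≡ -43316 (mod 482).
Smallest nonnegative: k = -43316 mod 482 = 64.

64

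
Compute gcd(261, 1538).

1

gcd(1538, 261):
  1538 = 5×261 + 233
  261 = 1×233 + 28
  233 = 8×28 + 9
  28 = 3×9 + 1
  9 = 9×1
so gcd(1538, 261) = 1.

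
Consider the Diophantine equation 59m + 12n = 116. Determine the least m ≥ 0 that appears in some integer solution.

4

gcd(59, 12):
  59 = 4*12 + 11
  12 = 1*11 + 1
  11 = 11*1
so gcd(59, 12) = 1.
1 divides 116, so solutions exist.
Back-substitute for Bézout coefficients:
  1 = 12 - 1*11
  ... = 59*(-1) + 12*(5)
Scale by 116/1 = 116: (m₀, n₀) = (-116, 580).
General solution: m = -116 + 12t, n = 580 - 59t for integer t.
m ≥ 0: smallest is -116 mod 12 = 4 (at t = 10), with n = -10.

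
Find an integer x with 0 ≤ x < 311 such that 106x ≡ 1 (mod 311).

gcd(311, 106) = 1  (311 = 2*106 + 99, 106 = 1*99 + 7, 99 = 14*7 + 1, 7 = 7*1).
Back-substituting, 106*(-44) + 311*(15) = 1.
So 106*-44 ≡ 1 (mod 311), and -44 mod 311 = 267.

267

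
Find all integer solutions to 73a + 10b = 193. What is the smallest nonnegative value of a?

1

gcd(73, 10):
  73 = 7·10 + 3
  10 = 3·3 + 1
  3 = 3·1
so gcd(73, 10) = 1.
1 divides 193, so solutions exist.
Back-substitute for Bézout coefficients:
  1 = 10 - 3·3
  ... = 73·(-3) + 10·(22)
Scale by 193/1 = 193: (a₀, b₀) = (-579, 4246).
General solution: a = -579 + 10t, b = 4246 - 73t for integer t.
a ≥ 0: smallest is -579 mod 10 = 1 (at t = 58), with b = 12.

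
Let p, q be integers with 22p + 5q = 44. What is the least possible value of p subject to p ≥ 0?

gcd(22, 5):
  22 = 4·5 + 2
  5 = 2·2 + 1
  2 = 2·1
so gcd(22, 5) = 1.
1 divides 44, so solutions exist.
Back-substitute for Bézout coefficients:
  1 = 5 - 2·2
  ... = 22·(-2) + 5·(9)
Scale by 44/1 = 44: (p₀, q₀) = (-88, 396).
General solution: p = -88 + 5t, q = 396 - 22t for integer t.
p ≥ 0: smallest is -88 mod 5 = 2 (at t = 18), with q = 0.

2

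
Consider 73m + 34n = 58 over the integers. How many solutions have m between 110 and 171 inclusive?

2

gcd(73, 34):
  73 = 2*34 + 5
  34 = 6*5 + 4
  5 = 1*4 + 1
  4 = 4*1
so gcd(73, 34) = 1.
Back-substitute for Bézout coefficients:
  1 = 5 - 1*4
  ... = 73*(7) + 34*(-15)
Scale by 58: particular solution (406, -870); reduce m mod 34: (32, -67).
General solution: m = 32 + 34t, n = -67 - 73t for integer t.
110 ≤ 32 + 34t ≤ 171 gives t ∈ [3, 4], which is 2 values.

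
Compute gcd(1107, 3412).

gcd(3412, 1107):
  3412 = 3*1107 + 91
  1107 = 12*91 + 15
  91 = 6*15 + 1
  15 = 15*1
so gcd(3412, 1107) = 1.

1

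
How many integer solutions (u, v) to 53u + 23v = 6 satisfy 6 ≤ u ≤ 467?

gcd(53, 23):
  53 = 2·23 + 7
  23 = 3·7 + 2
  7 = 3·2 + 1
  2 = 2·1
so gcd(53, 23) = 1.
Back-substitute for Bézout coefficients:
  1 = 7 - 3·2
  ... = 53·(10) + 23·(-23)
Scale by 6: particular solution (60, -138); reduce u mod 23: (14, -32).
General solution: u = 14 + 23t, v = -32 - 53t for integer t.
6 ≤ 14 + 23t ≤ 467 gives t ∈ [0, 19], which is 20 values.

20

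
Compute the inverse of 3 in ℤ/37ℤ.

gcd(37, 3) = 1  (37 = 12*3 + 1, 3 = 3*1).
Back-substituting, 3*(-12) + 37*(1) = 1.
So 3*-12 ≡ 1 (mod 37), and -12 mod 37 = 25.

25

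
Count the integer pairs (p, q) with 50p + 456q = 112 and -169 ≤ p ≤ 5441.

gcd(456, 50):
  456 = 9·50 + 6
  50 = 8·6 + 2
  6 = 3·2
so gcd(456, 50) = 2.
Back-substitute for Bézout coefficients:
  2 = 50 - 8·6
  ... = 50·(73) + 456·(-8)
Scale by 56: particular solution (4088, -448); reduce p mod 228: (212, -23).
General solution: p = 212 + 228t, q = -23 - 25t for integer t.
-169 ≤ 212 + 228t ≤ 5441 gives t ∈ [-1, 22], which is 24 values.

24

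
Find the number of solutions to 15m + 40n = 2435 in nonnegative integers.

gcd(40, 15) = 5.
By Bézout, 15×(3) + 40×(-1) = 5.
One solution: (5, 59).
General: m = 5 + 8t, n = 59 - 3t.
m ≥ 0 ⇒ t ≥ 0; n ≥ 0 ⇒ t ≤ 19. So t ∈ [0, 19]: 20 solutions.

20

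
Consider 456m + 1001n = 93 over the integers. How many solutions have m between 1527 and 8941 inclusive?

gcd(1001, 456) = 1.
By Bézout, 456×(-90) + 1001×(41) = 1.
Particular solution: (639, -291).
General solution: m = 639 + 1001t, n = -291 - 456t for integer t.
1527 ≤ 639 + 1001t ≤ 8941 gives t ∈ [1, 8], which is 8 values.

8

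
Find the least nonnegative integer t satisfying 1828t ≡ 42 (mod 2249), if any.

gcd(2249, 1828) = 1.
1 divides 42, so solutions exist.
By Bézout, 1828×(-203) + 2249×(165) = 1.
So 1828×(-203) ≡ 1 (mod 2249); multiply by 42: t ≡ -8526 (mod 2249).
Smallest nonnegative: t = -8526 mod 2249 = 470.

470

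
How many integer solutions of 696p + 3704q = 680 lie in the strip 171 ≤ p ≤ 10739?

gcd(3704, 696) = 8.
By Bézout, 696×(-149) + 3704×(28) = 8.
Particular solution: (299, -56).
General solution: p = 299 + 463t, q = -56 - 87t for integer t.
171 ≤ 299 + 463t ≤ 10739 gives t ∈ [0, 22], which is 23 values.

23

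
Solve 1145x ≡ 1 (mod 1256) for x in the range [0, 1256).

1041

gcd(1256, 1145) = 1.
By Bézout, 1145*(-215) + 1256*(196) = 1.
So 1145*-215 ≡ 1 (mod 1256), and -215 mod 1256 = 1041.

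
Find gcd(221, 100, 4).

1

gcd(221, 100) = 1  (221 = 2*100 + 21, 100 = 4*21 + 16, 21 = 1*16 + 5, 16 = 3*5 + 1, 5 = 5*1).
gcd(1, 4) = 1.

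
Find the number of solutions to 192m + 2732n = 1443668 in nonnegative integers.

gcd(2732, 192) = 4  (2732 = 14·192 + 44, 192 = 4·44 + 16, 44 = 2·16 + 12, 16 = 1·12 + 4, 12 = 3·4).
Back-substituting, 192·(185) + 2732·(-13) = 4.
Scale by 360917: one solution is (66769645, -4691921). Reduce m mod 683: (248, 511).
General: m = 248 + 683t, n = 511 - 48t.
m ≥ 0 ⇒ t ≥ 0; n ≥ 0 ⇒ t ≤ 10. So t ∈ [0, 10]: 11 solutions.

11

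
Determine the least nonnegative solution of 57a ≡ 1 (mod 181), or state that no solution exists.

54

gcd(181, 57) = 1  (181 = 3·57 + 10, 57 = 5·10 + 7, 10 = 1·7 + 3, 7 = 2·3 + 1, 3 = 3·1).
1 divides 1, so solutions exist.
Back-substituting, 57·(54) + 181·(-17) = 1.
So 57·(54) ≡ 1 (mod 181); multiply by 1: a ≡ 54 (mod 181).
Smallest nonnegative: a = 54 mod 181 = 54.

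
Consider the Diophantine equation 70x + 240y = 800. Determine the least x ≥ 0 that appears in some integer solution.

gcd(240, 70) = 10  (240 = 3*70 + 30, 70 = 2*30 + 10, 30 = 3*10).
10 divides 800, so solutions exist.
Back-substituting, 70*(7) + 240*(-2) = 10.
Scale by 800/10 = 80: (x₀, y₀) = (560, -160).
General solution: x = 560 + 24t, y = -160 - 7t for integer t.
x ≥ 0: smallest is 560 mod 24 = 8 (at t = -23), with y = 1.

8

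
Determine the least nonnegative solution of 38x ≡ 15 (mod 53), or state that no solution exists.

gcd(53, 38):
  53 = 1×38 + 15
  38 = 2×15 + 8
  15 = 1×8 + 7
  8 = 1×7 + 1
  7 = 7×1
so gcd(53, 38) = 1.
1 divides 15, so solutions exist.
Back-substitute for Bézout coefficients:
  1 = 8 - 1×7
  ... = 38×(7) + 53×(-5)
So 38×(7) ≡ 1 (mod 53); multiply by 15: x ≡ 105 (mod 53).
Smallest nonnegative: x = 105 mod 53 = 52.

52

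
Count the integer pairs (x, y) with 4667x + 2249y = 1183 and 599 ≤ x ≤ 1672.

6

gcd(4667, 2249) = 13.
By Bézout, 4667*(40) + 2249*(-83) = 13.
Particular solution: (7, -14).
General solution: x = 7 + 173t, y = -14 - 359t for integer t.
599 ≤ 7 + 173t ≤ 1672 gives t ∈ [4, 9], which is 6 values.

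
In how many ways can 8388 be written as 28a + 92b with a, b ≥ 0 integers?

13

gcd(92, 28) = 4  (92 = 3·28 + 8, 28 = 3·8 + 4, 8 = 2·4).
Back-substituting, 28·(10) + 92·(-3) = 4.
Scale by 2097: one solution is (20970, -6291). Reduce a mod 23: (17, 86).
General: a = 17 + 23t, b = 86 - 7t.
a ≥ 0 ⇒ t ≥ 0; b ≥ 0 ⇒ t ≤ 12. So t ∈ [0, 12]: 13 solutions.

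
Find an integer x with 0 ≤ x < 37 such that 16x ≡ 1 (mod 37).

7

gcd(37, 16) = 1.
By Bézout, 16·(7) + 37·(-3) = 1.
So 16·7 ≡ 1 (mod 37), and 7 mod 37 = 7.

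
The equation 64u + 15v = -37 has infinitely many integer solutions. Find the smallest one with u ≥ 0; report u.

gcd(64, 15):
  64 = 4·15 + 4
  15 = 3·4 + 3
  4 = 1·3 + 1
  3 = 3·1
so gcd(64, 15) = 1.
1 divides -37, so solutions exist.
Back-substitute for Bézout coefficients:
  1 = 4 - 1·3
  ... = 64·(4) + 15·(-17)
Scale by -37/1 = -37: (u₀, v₀) = (-148, 629).
General solution: u = -148 + 15t, v = 629 - 64t for integer t.
u ≥ 0: smallest is -148 mod 15 = 2 (at t = 10), with v = -11.

2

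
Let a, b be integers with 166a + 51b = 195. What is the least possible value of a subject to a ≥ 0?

gcd(166, 51):
  166 = 3·51 + 13
  51 = 3·13 + 12
  13 = 1·12 + 1
  12 = 12·1
so gcd(166, 51) = 1.
1 divides 195, so solutions exist.
Back-substitute for Bézout coefficients:
  1 = 13 - 1·12
  ... = 166·(4) + 51·(-13)
Scale by 195/1 = 195: (a₀, b₀) = (780, -2535).
General solution: a = 780 + 51t, b = -2535 - 166t for integer t.
a ≥ 0: smallest is 780 mod 51 = 15 (at t = -15), with b = -45.

15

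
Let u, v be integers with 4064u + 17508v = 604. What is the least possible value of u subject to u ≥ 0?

gcd(17508, 4064) = 4.
4 divides 604, so solutions exist.
By Bézout, 4064·(-1762) + 17508·(409) = 4.
Scale by 604/4 = 151: (u₀, v₀) = (-266062, 61759).
General solution: u = -266062 + 4377t, v = 61759 - 1016t for integer t.
u ≥ 0: smallest is -266062 mod 4377 = 935 (at t = 61), with v = -217.

935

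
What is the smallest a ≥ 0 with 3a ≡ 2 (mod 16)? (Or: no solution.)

gcd(16, 3):
  16 = 5·3 + 1
  3 = 3·1
so gcd(16, 3) = 1.
1 divides 2, so solutions exist.
Back-substitute for Bézout coefficients:
  1 = 16 - 5·3
  ... = 3·(-5) + 16·(1)
So 3·(-5) ≡ 1 (mod 16); multiply by 2: a ≡ -10 (mod 16).
Smallest nonnegative: a = -10 mod 16 = 6.

6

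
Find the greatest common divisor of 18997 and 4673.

1

gcd(18997, 4673) = 1  (18997 = 4*4673 + 305, 4673 = 15*305 + 98, 305 = 3*98 + 11, 98 = 8*11 + 10, 11 = 1*10 + 1, 10 = 10*1).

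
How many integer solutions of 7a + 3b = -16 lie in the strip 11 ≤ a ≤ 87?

gcd(7, 3) = 1.
By Bézout, 7·(1) + 3·(-2) = 1.
Particular solution: (2, -10).
General solution: a = 2 + 3t, b = -10 - 7t for integer t.
11 ≤ 2 + 3t ≤ 87 gives t ∈ [3, 28], which is 26 values.

26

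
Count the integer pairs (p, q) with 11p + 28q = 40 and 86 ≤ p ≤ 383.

gcd(28, 11) = 1  (28 = 2×11 + 6, 11 = 1×6 + 5, 6 = 1×5 + 1, 5 = 5×1).
Back-substituting, 11×(-5) + 28×(2) = 1.
Scale by 40: particular solution (-200, 80); reduce p mod 28: (24, -8).
General solution: p = 24 + 28t, q = -8 - 11t for integer t.
86 ≤ 24 + 28t ≤ 383 gives t ∈ [3, 12], which is 10 values.

10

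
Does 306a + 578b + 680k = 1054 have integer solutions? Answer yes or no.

yes

gcd(578, 306):
  578 = 1*306 + 272
  306 = 1*272 + 34
  272 = 8*34
so gcd(578, 306) = 34.
gcd(34, 680) = 34.
34 divides 1054, so integer solutions exist.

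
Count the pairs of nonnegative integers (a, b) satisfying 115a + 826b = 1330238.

14

gcd(826, 115) = 1  (826 = 7*115 + 21, 115 = 5*21 + 10, 21 = 2*10 + 1, 10 = 10*1).
Back-substituting, 115*(-79) + 826*(11) = 1.
Scale by 1330238: one solution is (-105088802, 14632618). Reduce a mod 826: (700, 1513).
General: a = 700 + 826t, b = 1513 - 115t.
a ≥ 0 ⇒ t ≥ 0; b ≥ 0 ⇒ t ≤ 13. So t ∈ [0, 13]: 14 solutions.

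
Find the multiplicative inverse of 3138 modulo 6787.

gcd(6787, 3138) = 1.
By Bézout, 3138*(-2922) + 6787*(1351) = 1.
So 3138*-2922 ≡ 1 (mod 6787), and -2922 mod 6787 = 3865.

3865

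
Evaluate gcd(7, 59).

1

gcd(59, 7):
  59 = 8×7 + 3
  7 = 2×3 + 1
  3 = 3×1
so gcd(59, 7) = 1.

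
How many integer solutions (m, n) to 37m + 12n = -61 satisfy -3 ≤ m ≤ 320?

27

gcd(37, 12) = 1.
By Bézout, 37*(1) + 12*(-3) = 1.
Particular solution: (11, -39).
General solution: m = 11 + 12t, n = -39 - 37t for integer t.
-3 ≤ 11 + 12t ≤ 320 gives t ∈ [-1, 25], which is 27 values.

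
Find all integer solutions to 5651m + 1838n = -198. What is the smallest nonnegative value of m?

gcd(5651, 1838) = 1.
1 divides -198, so solutions exist.
By Bézout, 5651*(161) + 1838*(-495) = 1.
Scale by -198/1 = -198: (m₀, n₀) = (-31878, 98010).
General solution: m = -31878 + 1838t, n = 98010 - 5651t for integer t.
m ≥ 0: smallest is -31878 mod 1838 = 1206 (at t = 18), with n = -3708.

1206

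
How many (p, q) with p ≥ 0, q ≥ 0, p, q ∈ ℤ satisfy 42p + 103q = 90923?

gcd(103, 42) = 1  (103 = 2·42 + 19, 42 = 2·19 + 4, 19 = 4·4 + 3, 4 = 1·3 + 1, 3 = 3·1).
Back-substituting, 42·(27) + 103·(-11) = 1.
Scale by 90923: one solution is (2454921, -1000153). Reduce p mod 103: (19, 875).
General: p = 19 + 103t, q = 875 - 42t.
p ≥ 0 ⇒ t ≥ 0; q ≥ 0 ⇒ t ≤ 20. So t ∈ [0, 20]: 21 solutions.

21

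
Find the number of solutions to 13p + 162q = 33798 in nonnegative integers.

16

gcd(162, 13) = 1  (162 = 12×13 + 6, 13 = 2×6 + 1, 6 = 6×1).
Back-substituting, 13×(25) + 162×(-2) = 1.
Scale by 33798: one solution is (844950, -67596). Reduce p mod 162: (120, 199).
General: p = 120 + 162t, q = 199 - 13t.
p ≥ 0 ⇒ t ≥ 0; q ≥ 0 ⇒ t ≤ 15. So t ∈ [0, 15]: 16 solutions.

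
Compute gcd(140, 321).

1

gcd(321, 140) = 1  (321 = 2×140 + 41, 140 = 3×41 + 17, 41 = 2×17 + 7, 17 = 2×7 + 3, 7 = 2×3 + 1, 3 = 3×1).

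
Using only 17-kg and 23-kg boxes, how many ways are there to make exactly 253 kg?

1

Need nonnegative integers with 17j + 23k = 253.
gcd(17, 23) = 1, and 17·(-4) + 23·(3) = 1.
So (j₀, k₀) = (-1012, 759); general j = -1012 + 23t, k = 759 - 17t.
j ≥ 0 ⇒ t ≥ 44; k ≥ 0 ⇒ t ≤ 44. That's 1 value of t.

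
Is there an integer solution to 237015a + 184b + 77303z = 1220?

gcd(237015, 184) = 23.
gcd(23, 77303) = 23.
23 does not divide 1220 (remainder 1), so no integer solutions.

no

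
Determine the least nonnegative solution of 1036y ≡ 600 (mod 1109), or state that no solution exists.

326

gcd(1109, 1036) = 1  (1109 = 1*1036 + 73, 1036 = 14*73 + 14, 73 = 5*14 + 3, 14 = 4*3 + 2, 3 = 1*2 + 1, 2 = 2*1).
1 divides 600, so solutions exist.
Back-substituting, 1036*(-395) + 1109*(369) = 1.
So 1036*(-395) ≡ 1 (mod 1109); multiply by 600: y ≡ -237000 (mod 1109).
Smallest nonnegative: y = -237000 mod 1109 = 326.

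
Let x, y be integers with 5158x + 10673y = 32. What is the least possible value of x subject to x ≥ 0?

4275

gcd(10673, 5158) = 1.
1 divides 32, so solutions exist.
By Bézout, 5158×(-867) + 10673×(419) = 1.
Scale by 32/1 = 32: (x₀, y₀) = (-27744, 13408).
General solution: x = -27744 + 10673t, y = 13408 - 5158t for integer t.
x ≥ 0: smallest is -27744 mod 10673 = 4275 (at t = 3), with y = -2066.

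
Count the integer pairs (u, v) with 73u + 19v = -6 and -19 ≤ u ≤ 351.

gcd(73, 19) = 1  (73 = 3×19 + 16, 19 = 1×16 + 3, 16 = 5×3 + 1, 3 = 3×1).
Back-substituting, 73×(6) + 19×(-23) = 1.
Scale by -6: particular solution (-36, 138); reduce u mod 19: (2, -8).
General solution: u = 2 + 19t, v = -8 - 73t for integer t.
-19 ≤ 2 + 19t ≤ 351 gives t ∈ [-1, 18], which is 20 values.

20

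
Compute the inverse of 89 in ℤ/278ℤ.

gcd(278, 89) = 1  (278 = 3×89 + 11, 89 = 8×11 + 1, 11 = 11×1).
Back-substituting, 89×(25) + 278×(-8) = 1.
So 89×25 ≡ 1 (mod 278), and 25 mod 278 = 25.

25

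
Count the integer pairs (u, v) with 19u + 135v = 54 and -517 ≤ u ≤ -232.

2

gcd(135, 19) = 1  (135 = 7·19 + 2, 19 = 9·2 + 1, 2 = 2·1).
Back-substituting, 19·(64) + 135·(-9) = 1.
Scale by 54: particular solution (3456, -486); reduce u mod 135: (81, -11).
General solution: u = 81 + 135t, v = -11 - 19t for integer t.
-517 ≤ 81 + 135t ≤ -232 gives t ∈ [-4, -3], which is 2 values.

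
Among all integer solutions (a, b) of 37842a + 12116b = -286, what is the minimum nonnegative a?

4225

gcd(37842, 12116):
  37842 = 3*12116 + 1494
  12116 = 8*1494 + 164
  1494 = 9*164 + 18
  164 = 9*18 + 2
  18 = 9*2
so gcd(37842, 12116) = 2.
2 divides -286, so solutions exist.
Back-substitute for Bézout coefficients:
  2 = 164 - 9*18
  ... = 37842*(-665) + 12116*(2077)
Scale by -286/2 = -143: (a₀, b₀) = (95095, -297011).
General solution: a = 95095 + 6058t, b = -297011 - 18921t for integer t.
a ≥ 0: smallest is 95095 mod 6058 = 4225 (at t = -15), with b = -13196.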